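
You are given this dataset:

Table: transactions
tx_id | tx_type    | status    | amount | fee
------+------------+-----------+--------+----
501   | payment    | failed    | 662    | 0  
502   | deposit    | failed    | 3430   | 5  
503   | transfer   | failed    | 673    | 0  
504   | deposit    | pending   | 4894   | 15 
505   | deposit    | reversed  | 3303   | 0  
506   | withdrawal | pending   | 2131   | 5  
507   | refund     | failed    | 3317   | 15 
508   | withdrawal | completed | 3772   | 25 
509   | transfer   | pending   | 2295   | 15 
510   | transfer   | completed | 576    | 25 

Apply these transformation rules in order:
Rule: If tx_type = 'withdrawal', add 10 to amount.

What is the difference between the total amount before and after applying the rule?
20

Step 1: Original sum of amount = 25053
Step 2: 2 records have tx_type = 'withdrawal'
Step 3: Each affected record changes by 10
Step 4: Total change = 2 × 10 = 20
Step 5: New sum = 25053 + 20 = 25073
Step 6: Difference = |25073 - 25053| = 20
        (Sum increased by 20)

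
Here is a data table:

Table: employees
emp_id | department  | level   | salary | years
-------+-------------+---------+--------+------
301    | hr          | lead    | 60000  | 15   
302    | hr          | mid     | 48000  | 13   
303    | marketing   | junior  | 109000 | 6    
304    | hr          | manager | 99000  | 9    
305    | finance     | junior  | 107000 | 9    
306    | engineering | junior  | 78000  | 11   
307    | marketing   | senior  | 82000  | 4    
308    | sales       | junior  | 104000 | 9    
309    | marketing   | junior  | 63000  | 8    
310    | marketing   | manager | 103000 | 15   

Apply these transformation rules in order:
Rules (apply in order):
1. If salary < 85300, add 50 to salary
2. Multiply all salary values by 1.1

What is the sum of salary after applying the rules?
938575.0

Step 1: Apply Rule 1 - Add 50 to records with salary < 85300
  - 5 records affected: 331000 + (5 × 50) = 331250
  - Unaffected records: 522000
  - Sum after Rule 1: 853250
Step 2: Apply Rule 2 - Multiply all by 1.1
  - 853250 × 1.1 = 938575.0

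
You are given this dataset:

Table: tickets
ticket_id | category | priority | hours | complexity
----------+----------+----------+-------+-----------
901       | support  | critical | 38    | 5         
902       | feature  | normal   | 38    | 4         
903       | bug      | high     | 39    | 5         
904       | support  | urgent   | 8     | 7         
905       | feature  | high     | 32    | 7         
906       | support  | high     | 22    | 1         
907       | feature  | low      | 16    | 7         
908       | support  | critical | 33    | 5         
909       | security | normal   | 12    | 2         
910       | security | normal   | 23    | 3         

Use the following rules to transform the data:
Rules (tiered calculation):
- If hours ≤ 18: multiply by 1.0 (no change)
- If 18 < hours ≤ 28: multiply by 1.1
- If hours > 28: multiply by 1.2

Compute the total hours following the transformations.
301.5

Step 1: Tier 1 (hours ≤ 18): 3 records, sum = 36 × 1.0 = 36.0
Step 2: Tier 2 (18 < hours ≤ 28): 2 records, sum = 45 × 1.1 = 49.5
Step 3: Tier 3 (hours > 28): 5 records, sum = 180 × 1.2 = 216.0
Step 4: Final sum = 36.0 + 49.5 + 216.0 = 301.5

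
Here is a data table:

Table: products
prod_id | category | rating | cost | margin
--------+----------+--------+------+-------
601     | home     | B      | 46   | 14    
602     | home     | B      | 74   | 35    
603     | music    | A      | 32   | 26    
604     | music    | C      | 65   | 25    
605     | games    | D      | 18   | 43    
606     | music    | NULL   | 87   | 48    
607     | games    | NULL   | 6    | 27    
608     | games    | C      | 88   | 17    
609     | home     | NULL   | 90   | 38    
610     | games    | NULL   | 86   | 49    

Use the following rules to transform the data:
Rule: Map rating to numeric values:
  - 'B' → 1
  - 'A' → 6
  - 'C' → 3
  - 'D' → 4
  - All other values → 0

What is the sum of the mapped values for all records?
18

Step 1: Apply mapping to each record
Step 2: Count by status:
  'B': 2 records × 1 = 2
  'A': 1 records × 6 = 6
  'C': 2 records × 3 = 6
  'D': 1 records × 4 = 4
Step 3: Sum all mapped values = 18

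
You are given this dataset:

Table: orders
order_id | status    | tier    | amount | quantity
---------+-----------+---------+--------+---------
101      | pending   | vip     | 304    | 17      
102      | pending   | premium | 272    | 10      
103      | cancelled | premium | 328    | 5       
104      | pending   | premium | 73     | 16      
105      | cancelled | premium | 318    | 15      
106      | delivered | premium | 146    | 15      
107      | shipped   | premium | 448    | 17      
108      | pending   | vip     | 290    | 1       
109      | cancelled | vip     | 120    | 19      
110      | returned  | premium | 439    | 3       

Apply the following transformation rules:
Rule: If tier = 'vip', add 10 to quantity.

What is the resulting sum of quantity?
148

Step 1: Count records where tier = 'vip': 3
Step 2: Total bonus added: 3 × 10 = 30
Step 3: Original sum of quantity: 118
Step 4: Final sum = 118 + 30 = 148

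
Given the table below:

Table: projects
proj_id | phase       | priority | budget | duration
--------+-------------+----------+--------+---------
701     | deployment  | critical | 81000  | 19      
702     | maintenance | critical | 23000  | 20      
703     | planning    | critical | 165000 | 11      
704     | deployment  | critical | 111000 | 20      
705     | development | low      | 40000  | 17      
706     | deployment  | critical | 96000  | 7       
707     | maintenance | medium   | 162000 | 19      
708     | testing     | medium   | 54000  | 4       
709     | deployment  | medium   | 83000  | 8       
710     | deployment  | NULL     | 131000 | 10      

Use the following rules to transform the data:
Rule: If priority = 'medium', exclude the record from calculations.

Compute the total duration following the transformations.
104

Step 1: Identify records where priority = 'medium'
Step 2: The excluded records sum to 31
Step 3: Original total duration = 135
Step 4: Remaining total = 135 - 31 = 104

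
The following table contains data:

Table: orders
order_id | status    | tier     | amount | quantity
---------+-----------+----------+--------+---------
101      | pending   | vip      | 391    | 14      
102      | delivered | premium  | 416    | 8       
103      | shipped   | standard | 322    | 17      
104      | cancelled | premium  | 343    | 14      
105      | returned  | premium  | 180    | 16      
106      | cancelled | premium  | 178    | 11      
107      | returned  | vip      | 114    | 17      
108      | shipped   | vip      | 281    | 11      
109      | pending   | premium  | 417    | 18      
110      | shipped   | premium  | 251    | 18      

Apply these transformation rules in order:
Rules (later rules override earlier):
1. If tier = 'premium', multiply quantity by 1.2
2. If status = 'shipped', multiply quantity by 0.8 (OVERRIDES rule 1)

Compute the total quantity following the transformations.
148.2

Step 1: Rule 2 takes priority for records with status = 'shipped'
  - 3 records: 46 × 0.8 = 36.8
Step 2: Rule 1 applies to remaining records with tier = 'premium'
  - 5 records: 67 × 1.2 = 80.4
Step 3: Other records unchanged: 31
Step 4: Final sum = 36.8 + 80.4 + 31 = 148.2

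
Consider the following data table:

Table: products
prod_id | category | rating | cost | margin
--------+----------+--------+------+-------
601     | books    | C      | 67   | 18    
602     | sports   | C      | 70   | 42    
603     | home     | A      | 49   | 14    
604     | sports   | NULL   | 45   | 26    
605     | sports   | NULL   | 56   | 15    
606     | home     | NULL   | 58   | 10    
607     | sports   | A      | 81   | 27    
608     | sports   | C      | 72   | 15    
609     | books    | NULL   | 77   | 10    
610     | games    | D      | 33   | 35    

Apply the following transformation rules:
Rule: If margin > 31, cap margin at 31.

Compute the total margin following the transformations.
197

Step 1: 2 records have margin > 31
Step 2: These records originally summed to 77
Step 3: After capping: 2 × 31 = 62
Step 4: Unaffected records sum: 135
Step 5: Final sum = 62 + 135 = 197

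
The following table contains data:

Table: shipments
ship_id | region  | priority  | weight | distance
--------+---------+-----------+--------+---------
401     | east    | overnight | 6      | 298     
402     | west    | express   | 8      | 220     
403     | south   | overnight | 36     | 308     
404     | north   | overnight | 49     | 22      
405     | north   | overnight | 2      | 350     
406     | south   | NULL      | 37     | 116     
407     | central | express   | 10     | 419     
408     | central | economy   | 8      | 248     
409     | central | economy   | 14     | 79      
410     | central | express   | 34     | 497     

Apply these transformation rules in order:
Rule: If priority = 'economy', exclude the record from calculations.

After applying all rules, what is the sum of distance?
2230

Step 1: Identify records where priority = 'economy'
Step 2: The excluded records sum to 327
Step 3: Original total distance = 2557
Step 4: Remaining total = 2557 - 327 = 2230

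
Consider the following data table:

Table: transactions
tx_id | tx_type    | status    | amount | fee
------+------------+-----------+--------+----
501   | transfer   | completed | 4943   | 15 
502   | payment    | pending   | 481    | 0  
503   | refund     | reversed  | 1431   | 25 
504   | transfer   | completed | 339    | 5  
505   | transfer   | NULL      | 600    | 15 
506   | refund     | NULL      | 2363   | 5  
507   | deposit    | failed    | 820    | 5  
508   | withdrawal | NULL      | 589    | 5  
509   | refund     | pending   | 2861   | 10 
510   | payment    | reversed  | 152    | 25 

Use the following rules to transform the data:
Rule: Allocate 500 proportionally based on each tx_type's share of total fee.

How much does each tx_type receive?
deposit: 22.73, payment: 113.64, refund: 181.82, transfer: 159.09, withdrawal: 22.73

Step 1: Calculate total fee = 110
Step 2: Calculate each tx_type's proportion:
  deposit: 5/110 = 4.55% → 22.73
  payment: 25/110 = 22.73% → 113.64
  refund: 40/110 = 36.36% → 181.82
  transfer: 35/110 = 31.82% → 159.09
  withdrawal: 5/110 = 4.55% → 22.73
Step 3: Verify: sum of allocations ≈ 500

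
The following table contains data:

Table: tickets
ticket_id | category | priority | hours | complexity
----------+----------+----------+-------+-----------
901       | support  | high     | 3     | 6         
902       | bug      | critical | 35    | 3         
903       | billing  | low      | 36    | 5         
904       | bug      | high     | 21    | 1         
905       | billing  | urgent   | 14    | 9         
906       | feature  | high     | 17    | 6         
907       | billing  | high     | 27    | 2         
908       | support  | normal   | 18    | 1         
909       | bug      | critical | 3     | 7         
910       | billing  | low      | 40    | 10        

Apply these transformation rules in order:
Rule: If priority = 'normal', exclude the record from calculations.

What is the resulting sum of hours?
196

Step 1: Identify records where priority = 'normal'
Step 2: The excluded records sum to 18
Step 3: Original total hours = 214
Step 4: Remaining total = 214 - 18 = 196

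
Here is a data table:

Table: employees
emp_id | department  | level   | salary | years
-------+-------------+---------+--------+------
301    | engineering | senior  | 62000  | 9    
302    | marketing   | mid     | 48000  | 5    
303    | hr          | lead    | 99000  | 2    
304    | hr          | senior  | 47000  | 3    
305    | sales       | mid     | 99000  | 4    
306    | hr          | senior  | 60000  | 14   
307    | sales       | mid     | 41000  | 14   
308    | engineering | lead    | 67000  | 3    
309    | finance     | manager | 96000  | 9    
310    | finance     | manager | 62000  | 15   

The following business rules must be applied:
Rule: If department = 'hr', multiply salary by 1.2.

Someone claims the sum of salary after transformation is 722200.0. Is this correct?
Yes, the result is correct.

Step 1: Calculate the correct sum after transformation
Step 2: Apply multiplier 1.2 to records where department = 'hr'
Step 3: Correct result = 722200.0
Step 4: Claimed result = 722200.0
Step 5: 722200.0 = 722200.0 ✓
Conclusion: The claimed result is correct.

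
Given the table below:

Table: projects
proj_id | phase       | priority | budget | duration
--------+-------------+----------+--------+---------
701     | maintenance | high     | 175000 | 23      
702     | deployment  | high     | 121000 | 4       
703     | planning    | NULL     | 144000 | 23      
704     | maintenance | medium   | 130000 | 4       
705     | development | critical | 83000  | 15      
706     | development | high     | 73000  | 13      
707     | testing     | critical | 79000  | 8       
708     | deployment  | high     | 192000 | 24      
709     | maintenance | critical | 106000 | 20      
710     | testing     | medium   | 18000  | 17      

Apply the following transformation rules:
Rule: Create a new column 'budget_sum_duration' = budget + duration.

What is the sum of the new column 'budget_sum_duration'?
1121151

Step 1: For each record, compute budget + duration
Example calculations:
  175000 + 23 = 175023
  121000 + 4 = 121004
  144000 + 23 = 144023
  ...
Step 2: Sum all derived values
Step 3: Total = 1121151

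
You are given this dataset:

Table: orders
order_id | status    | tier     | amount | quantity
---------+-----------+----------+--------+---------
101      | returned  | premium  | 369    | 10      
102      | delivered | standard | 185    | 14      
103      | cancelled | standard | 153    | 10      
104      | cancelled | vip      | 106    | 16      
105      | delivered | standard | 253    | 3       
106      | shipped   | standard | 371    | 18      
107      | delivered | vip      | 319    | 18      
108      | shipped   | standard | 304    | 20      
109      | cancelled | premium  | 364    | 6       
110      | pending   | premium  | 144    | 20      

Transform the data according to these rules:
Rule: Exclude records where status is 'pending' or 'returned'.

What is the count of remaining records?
8

Step 1: Count records to exclude
  - 1 (pending) + 1 (returned) = 2 records
Step 2: Total records: 10
Step 3: Remaining = 10 - 2 = 8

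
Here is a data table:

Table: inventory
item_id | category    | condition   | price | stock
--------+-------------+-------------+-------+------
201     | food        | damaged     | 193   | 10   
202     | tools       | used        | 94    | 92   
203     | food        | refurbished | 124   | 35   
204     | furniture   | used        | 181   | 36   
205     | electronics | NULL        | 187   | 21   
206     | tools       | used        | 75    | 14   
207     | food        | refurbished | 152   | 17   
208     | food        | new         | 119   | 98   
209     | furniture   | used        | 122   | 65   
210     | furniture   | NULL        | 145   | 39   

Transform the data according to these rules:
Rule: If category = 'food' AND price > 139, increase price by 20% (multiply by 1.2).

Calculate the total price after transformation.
1461.0

Step 1: Find records where category = 'food' AND price > 139
Step 2: 2 records match, summing to 345
Step 3: After multiplier: 345 × 1.2 = 414.0
Step 4: Unaffected records sum: 1047
Step 5: Final sum = 414.0 + 1047 = 1461.0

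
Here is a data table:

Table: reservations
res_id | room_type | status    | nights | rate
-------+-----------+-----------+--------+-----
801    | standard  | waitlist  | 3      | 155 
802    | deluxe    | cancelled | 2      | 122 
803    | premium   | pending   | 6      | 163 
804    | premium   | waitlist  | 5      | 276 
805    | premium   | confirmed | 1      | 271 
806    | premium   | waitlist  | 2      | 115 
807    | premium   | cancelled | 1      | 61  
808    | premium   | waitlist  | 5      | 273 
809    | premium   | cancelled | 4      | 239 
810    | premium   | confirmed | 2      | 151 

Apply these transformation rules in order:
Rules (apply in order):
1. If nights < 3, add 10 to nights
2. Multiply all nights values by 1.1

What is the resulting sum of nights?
89.1

Step 1: Apply Rule 1 - Add 10 to records with nights < 3
  - 5 records affected: 8 + (5 × 10) = 58
  - Unaffected records: 23
  - Sum after Rule 1: 81
Step 2: Apply Rule 2 - Multiply all by 1.1
  - 81 × 1.1 = 89.1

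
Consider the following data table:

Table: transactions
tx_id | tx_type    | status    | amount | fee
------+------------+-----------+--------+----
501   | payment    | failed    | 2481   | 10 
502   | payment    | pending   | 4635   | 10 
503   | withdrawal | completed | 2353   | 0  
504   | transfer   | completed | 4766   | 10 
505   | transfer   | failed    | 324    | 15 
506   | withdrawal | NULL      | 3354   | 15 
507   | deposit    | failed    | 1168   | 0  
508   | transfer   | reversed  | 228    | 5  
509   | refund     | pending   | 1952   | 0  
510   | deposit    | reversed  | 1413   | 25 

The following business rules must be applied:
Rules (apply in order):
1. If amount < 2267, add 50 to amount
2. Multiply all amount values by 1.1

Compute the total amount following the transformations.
25216.4

Step 1: Apply Rule 1 - Add 50 to records with amount < 2267
  - 5 records affected: 5085 + (5 × 50) = 5335
  - Unaffected records: 17589
  - Sum after Rule 1: 22924
Step 2: Apply Rule 2 - Multiply all by 1.1
  - 22924 × 1.1 = 25216.4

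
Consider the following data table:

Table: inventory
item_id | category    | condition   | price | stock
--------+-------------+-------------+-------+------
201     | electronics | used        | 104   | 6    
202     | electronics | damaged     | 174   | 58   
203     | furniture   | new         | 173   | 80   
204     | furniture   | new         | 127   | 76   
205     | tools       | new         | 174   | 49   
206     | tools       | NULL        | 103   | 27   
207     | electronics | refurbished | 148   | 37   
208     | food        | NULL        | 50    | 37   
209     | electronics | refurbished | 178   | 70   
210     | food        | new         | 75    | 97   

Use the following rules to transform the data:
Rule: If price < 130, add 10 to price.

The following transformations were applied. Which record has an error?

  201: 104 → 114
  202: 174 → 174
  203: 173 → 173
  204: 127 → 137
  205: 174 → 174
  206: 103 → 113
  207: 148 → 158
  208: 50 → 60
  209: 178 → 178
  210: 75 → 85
Record 207 has an error. The correct transformed value should be 148, not 158.

Step 1: Check each record against the rule
Step 2: Record 207 has price = 148
Step 3: Since 148 >= 130, the bonus should not have been applied
Step 4: Correct value = 148, but claimed value = 158
Conclusion: Record 207 has the error.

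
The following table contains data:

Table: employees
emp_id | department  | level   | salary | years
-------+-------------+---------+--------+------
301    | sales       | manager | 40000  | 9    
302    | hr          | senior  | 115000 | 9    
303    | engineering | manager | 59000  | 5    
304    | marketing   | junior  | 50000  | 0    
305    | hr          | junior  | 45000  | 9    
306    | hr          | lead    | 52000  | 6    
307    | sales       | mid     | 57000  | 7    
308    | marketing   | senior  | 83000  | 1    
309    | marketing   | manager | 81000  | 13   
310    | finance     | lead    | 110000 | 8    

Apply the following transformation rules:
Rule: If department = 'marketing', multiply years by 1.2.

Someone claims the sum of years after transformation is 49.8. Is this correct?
No, the correct result is 69.8.

Step 1: Calculate the correct sum after transformation
Step 2: Apply multiplier 1.2 to records where department = 'marketing'
Step 3: Correct result = 69.8
Step 4: Claimed result = 49.8
Step 5: 69.8 ≠ 49.8
Conclusion: The claimed result is incorrect. The correct answer is 69.8.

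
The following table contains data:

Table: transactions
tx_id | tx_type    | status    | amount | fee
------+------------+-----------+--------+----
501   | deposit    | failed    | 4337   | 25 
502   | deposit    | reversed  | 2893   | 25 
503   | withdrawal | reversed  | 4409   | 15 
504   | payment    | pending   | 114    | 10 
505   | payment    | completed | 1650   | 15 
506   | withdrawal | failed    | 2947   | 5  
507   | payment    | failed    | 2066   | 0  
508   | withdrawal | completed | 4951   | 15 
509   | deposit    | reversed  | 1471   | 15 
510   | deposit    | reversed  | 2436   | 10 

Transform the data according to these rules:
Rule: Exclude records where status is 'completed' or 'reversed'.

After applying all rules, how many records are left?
4

Step 1: Count records to exclude
  - 2 (completed) + 4 (reversed) = 6 records
Step 2: Total records: 10
Step 3: Remaining = 10 - 6 = 4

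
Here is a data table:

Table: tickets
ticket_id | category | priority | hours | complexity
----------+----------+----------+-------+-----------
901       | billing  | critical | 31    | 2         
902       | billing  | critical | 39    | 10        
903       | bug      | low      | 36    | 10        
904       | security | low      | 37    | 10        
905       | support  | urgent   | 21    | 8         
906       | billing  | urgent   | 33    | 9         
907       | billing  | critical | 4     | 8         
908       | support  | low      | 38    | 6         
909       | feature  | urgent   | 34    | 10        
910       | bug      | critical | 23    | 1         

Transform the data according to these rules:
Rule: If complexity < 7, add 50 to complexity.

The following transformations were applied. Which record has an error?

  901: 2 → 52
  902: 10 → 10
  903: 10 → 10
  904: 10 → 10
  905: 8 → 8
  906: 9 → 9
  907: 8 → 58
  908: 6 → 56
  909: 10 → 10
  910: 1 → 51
Record 907 has an error. The correct transformed value should be 8, not 58.

Step 1: Check each record against the rule
Step 2: Record 907 has complexity = 8
Step 3: Since 8 >= 7, the bonus should not have been applied
Step 4: Correct value = 8, but claimed value = 58
Conclusion: Record 907 has the error.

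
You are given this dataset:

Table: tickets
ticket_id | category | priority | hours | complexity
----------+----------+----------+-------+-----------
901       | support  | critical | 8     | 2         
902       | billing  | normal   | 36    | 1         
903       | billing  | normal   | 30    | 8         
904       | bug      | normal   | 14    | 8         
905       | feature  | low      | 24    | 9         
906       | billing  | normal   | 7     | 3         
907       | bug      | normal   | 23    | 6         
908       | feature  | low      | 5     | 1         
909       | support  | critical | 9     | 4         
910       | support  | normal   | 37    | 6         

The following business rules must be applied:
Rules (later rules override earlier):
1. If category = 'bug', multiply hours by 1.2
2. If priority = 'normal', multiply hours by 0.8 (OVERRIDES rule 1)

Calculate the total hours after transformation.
163.6

Step 1: Rule 2 takes priority for records with priority = 'normal'
  - 6 records: 147 × 0.8 = 117.6
Step 2: Rule 1 applies to remaining records with category = 'bug'
  - 0 records: 0 × 1.2 = 0.0
Step 3: Other records unchanged: 46
Step 4: Final sum = 117.6 + 0.0 + 46 = 163.6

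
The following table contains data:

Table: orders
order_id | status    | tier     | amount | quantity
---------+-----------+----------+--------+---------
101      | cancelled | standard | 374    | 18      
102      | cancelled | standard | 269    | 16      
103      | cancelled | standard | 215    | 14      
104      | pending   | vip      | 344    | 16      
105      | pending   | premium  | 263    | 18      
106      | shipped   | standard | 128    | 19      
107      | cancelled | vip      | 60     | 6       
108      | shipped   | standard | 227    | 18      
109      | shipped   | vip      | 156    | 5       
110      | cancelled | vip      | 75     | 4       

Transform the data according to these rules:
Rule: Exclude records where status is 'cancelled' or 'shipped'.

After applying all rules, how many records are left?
2

Step 1: Count records to exclude
  - 5 (cancelled) + 3 (shipped) = 8 records
Step 2: Total records: 10
Step 3: Remaining = 10 - 8 = 2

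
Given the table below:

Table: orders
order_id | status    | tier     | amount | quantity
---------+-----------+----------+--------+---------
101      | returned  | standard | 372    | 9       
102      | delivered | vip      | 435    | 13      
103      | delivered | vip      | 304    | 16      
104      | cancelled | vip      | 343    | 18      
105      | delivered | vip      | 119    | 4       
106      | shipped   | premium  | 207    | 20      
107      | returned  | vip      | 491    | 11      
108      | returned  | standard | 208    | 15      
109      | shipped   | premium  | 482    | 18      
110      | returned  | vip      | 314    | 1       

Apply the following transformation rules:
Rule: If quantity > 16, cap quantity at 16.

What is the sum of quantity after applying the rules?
117

Step 1: 3 records have quantity > 16
Step 2: These records originally summed to 56
Step 3: After capping: 3 × 16 = 48
Step 4: Unaffected records sum: 69
Step 5: Final sum = 48 + 69 = 117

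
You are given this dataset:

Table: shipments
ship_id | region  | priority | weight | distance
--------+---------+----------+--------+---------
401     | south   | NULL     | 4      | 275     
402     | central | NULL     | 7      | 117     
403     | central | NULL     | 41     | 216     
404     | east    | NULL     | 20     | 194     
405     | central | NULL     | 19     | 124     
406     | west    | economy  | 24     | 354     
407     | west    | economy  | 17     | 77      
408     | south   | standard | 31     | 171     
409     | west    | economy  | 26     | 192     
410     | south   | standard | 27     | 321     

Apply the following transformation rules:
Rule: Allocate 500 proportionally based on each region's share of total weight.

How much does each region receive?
central: 155.09, east: 46.3, south: 143.52, west: 155.09

Step 1: Calculate total weight = 216
Step 2: Calculate each region's proportion:
  central: 67/216 = 31.02% → 155.09
  east: 20/216 = 9.26% → 46.3
  south: 62/216 = 28.70% → 143.52
  west: 67/216 = 31.02% → 155.09
Step 3: Verify: sum of allocations ≈ 500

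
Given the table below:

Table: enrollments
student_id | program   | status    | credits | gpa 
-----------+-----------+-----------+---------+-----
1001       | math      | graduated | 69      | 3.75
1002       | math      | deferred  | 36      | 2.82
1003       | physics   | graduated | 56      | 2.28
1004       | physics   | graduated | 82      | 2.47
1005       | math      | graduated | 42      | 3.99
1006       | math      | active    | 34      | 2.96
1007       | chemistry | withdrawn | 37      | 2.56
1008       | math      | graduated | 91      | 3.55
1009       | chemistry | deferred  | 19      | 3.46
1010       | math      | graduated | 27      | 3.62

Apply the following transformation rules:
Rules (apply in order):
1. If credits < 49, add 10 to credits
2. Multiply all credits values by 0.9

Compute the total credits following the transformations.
497.7

Step 1: Apply Rule 1 - Add 10 to records with credits < 49
  - 6 records affected: 195 + (6 × 10) = 255
  - Unaffected records: 298
  - Sum after Rule 1: 553
Step 2: Apply Rule 2 - Multiply all by 0.9
  - 553 × 0.9 = 497.7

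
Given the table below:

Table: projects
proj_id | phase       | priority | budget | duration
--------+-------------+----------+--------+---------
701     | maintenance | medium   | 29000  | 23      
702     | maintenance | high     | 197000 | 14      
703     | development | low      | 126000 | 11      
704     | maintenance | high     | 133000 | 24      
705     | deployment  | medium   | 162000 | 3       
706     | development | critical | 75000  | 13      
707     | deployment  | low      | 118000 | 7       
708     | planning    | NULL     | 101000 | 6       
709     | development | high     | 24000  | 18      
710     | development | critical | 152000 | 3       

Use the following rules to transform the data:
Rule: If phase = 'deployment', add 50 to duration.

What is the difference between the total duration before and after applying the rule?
100

Step 1: Original sum of duration = 122
Step 2: 2 records have phase = 'deployment'
Step 3: Each affected record changes by 50
Step 4: Total change = 2 × 50 = 100
Step 5: New sum = 122 + 100 = 222
Step 6: Difference = |222 - 122| = 100
        (Sum increased by 100)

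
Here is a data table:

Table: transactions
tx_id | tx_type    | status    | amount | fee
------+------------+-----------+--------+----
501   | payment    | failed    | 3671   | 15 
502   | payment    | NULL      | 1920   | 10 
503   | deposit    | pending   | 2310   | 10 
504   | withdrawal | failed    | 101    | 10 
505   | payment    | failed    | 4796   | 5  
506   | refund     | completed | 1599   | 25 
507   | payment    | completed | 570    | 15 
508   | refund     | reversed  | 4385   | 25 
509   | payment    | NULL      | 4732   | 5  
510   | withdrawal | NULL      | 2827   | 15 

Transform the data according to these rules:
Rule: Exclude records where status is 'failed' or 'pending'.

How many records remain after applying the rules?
6

Step 1: Count records to exclude
  - 3 (failed) + 1 (pending) = 4 records
Step 2: Total records: 10
Step 3: Remaining = 10 - 4 = 6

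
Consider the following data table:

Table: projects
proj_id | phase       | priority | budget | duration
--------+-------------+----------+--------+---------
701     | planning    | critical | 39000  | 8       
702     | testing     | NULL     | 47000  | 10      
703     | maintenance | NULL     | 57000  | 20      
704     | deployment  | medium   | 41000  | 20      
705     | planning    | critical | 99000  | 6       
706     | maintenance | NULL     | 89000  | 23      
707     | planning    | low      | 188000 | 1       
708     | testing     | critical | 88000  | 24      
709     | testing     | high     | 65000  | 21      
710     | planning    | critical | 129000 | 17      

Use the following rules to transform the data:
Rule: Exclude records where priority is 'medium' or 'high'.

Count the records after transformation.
8

Step 1: Count records to exclude
  - 1 (medium) + 1 (high) = 2 records
Step 2: Total records: 10
Step 3: Remaining = 10 - 2 = 8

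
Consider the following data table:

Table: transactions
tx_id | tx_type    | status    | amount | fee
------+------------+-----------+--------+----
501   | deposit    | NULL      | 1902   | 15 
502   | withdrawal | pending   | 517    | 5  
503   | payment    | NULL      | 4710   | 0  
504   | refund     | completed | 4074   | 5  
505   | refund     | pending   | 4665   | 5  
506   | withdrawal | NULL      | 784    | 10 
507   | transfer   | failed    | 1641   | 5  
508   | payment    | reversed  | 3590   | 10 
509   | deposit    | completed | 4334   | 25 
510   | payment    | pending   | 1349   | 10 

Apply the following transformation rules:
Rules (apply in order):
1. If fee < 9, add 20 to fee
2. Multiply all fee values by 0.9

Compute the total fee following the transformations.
171.0

Step 1: Apply Rule 1 - Add 20 to records with fee < 9
  - 5 records affected: 20 + (5 × 20) = 120
  - Unaffected records: 70
  - Sum after Rule 1: 190
Step 2: Apply Rule 2 - Multiply all by 0.9
  - 190 × 0.9 = 171.0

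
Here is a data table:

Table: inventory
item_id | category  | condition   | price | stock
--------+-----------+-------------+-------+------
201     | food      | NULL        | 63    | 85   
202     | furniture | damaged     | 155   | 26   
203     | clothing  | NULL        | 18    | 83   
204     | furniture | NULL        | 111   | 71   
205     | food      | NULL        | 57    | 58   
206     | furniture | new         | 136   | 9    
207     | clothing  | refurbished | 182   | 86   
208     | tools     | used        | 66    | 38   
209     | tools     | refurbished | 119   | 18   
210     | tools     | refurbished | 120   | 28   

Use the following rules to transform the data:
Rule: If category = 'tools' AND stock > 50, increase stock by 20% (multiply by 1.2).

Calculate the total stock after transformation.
502

Step 1: Find records where category = 'tools' AND stock > 50
Step 2: 0 records match, summing to 0
Step 3: After multiplier: 0 × 1.2 = 0.0
Step 4: Unaffected records sum: 502
Step 5: Final sum = 0.0 + 502 = 502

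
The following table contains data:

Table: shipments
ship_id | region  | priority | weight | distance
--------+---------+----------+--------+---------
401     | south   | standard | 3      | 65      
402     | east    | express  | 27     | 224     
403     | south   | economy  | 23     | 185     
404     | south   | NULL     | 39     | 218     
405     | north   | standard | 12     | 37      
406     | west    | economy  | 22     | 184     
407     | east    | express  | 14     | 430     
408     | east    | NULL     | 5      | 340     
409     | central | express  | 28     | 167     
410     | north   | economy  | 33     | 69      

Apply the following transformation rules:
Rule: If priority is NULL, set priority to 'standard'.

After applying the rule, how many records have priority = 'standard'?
4

Step 1: Count records where priority IS NULL
Step 2: Found 2 records with NULL priority
Step 3: These records will have priority set to 'standard'
Step 4: Records already having priority = 'standard': 2
Step 5: Answer: 2 + 2 = 4 records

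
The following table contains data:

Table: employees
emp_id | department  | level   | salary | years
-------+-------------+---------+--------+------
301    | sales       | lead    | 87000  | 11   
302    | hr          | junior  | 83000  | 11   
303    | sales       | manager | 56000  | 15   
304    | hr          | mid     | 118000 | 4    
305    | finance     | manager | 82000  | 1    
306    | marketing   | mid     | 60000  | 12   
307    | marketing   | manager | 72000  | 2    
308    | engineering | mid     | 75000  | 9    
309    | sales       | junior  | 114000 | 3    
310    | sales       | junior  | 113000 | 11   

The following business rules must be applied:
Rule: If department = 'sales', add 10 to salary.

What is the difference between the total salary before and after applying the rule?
40

Step 1: Original sum of salary = 860000
Step 2: 4 records have department = 'sales'
Step 3: Each affected record changes by 10
Step 4: Total change = 4 × 10 = 40
Step 5: New sum = 860000 + 40 = 860040
Step 6: Difference = |860040 - 860000| = 40
        (Sum increased by 40)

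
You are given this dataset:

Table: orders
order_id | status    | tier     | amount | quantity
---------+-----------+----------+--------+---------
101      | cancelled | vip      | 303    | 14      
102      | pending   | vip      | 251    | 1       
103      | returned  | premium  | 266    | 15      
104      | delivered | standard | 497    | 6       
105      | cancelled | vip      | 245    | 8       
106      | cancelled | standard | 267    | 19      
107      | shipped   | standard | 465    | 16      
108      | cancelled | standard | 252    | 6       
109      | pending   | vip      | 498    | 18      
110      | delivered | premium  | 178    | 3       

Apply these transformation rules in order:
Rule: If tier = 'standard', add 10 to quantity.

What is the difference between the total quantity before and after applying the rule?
40

Step 1: Original sum of quantity = 106
Step 2: 4 records have tier = 'standard'
Step 3: Each affected record changes by 10
Step 4: Total change = 4 × 10 = 40
Step 5: New sum = 106 + 40 = 146
Step 6: Difference = |146 - 106| = 40
        (Sum increased by 40)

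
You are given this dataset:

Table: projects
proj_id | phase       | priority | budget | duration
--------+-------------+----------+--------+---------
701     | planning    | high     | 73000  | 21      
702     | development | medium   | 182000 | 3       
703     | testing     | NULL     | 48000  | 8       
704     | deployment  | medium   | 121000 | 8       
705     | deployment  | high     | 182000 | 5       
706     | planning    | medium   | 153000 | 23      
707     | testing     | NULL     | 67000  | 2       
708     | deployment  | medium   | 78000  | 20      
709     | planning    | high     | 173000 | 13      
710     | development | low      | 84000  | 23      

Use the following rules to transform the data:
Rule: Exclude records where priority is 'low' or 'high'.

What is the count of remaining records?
6

Step 1: Count records to exclude
  - 1 (low) + 3 (high) = 4 records
Step 2: Total records: 10
Step 3: Remaining = 10 - 4 = 6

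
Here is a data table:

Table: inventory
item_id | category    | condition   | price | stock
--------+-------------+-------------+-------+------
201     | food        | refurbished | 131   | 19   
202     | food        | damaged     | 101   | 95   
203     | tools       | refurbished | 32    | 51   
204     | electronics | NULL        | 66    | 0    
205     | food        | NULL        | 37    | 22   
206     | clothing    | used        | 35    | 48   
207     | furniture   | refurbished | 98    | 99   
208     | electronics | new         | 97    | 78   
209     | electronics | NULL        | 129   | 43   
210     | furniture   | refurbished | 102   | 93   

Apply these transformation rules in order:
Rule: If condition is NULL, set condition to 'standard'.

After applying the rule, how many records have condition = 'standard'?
3

Step 1: Count records where condition IS NULL
Step 2: Found 3 records with NULL condition
Step 3: These records will have condition set to 'standard'
Step 4: Records already having condition = 'standard': 0
Step 5: Answer: 3 + 0 = 3 records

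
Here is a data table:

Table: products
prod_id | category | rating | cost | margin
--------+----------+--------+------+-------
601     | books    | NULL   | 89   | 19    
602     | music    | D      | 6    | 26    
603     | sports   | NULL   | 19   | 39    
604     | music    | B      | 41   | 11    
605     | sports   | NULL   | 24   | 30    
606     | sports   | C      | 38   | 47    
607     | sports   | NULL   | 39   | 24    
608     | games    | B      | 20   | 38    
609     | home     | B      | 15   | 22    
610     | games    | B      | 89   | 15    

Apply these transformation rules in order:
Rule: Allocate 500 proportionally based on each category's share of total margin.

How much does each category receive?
books: 35.06, games: 97.79, home: 40.59, music: 68.27, sports: 258.3

Step 1: Calculate total margin = 271
Step 2: Calculate each category's proportion:
  books: 19/271 = 7.01% → 35.06
  games: 53/271 = 19.56% → 97.79
  home: 22/271 = 8.12% → 40.59
  music: 37/271 = 13.65% → 68.27
  sports: 140/271 = 51.66% → 258.3
Step 3: Verify: sum of allocations ≈ 500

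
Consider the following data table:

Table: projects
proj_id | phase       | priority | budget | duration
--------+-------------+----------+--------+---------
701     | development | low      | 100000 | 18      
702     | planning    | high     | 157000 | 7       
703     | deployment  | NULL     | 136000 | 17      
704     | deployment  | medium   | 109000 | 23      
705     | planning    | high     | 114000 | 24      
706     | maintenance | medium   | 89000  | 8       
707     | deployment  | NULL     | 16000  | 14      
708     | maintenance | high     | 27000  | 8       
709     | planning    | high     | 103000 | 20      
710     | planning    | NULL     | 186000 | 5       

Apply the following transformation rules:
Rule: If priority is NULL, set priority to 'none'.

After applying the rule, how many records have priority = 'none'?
3

Step 1: Count records where priority IS NULL
Step 2: Found 3 records with NULL priority
Step 3: These records will have priority set to 'none'
Step 4: Records already having priority = 'none': 0
Step 5: Answer: 3 + 0 = 3 records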